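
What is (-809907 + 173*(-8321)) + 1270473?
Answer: -978967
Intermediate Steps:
(-809907 + 173*(-8321)) + 1270473 = (-809907 - 1439533) + 1270473 = -2249440 + 1270473 = -978967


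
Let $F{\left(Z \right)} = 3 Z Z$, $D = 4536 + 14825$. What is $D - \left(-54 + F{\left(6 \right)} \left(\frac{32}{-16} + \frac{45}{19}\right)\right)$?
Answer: $\frac{368129}{19} \approx 19375.0$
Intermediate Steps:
$D = 19361$
$F{\left(Z \right)} = 3 Z^{2}$
$D - \left(-54 + F{\left(6 \right)} \left(\frac{32}{-16} + \frac{45}{19}\right)\right) = 19361 - \left(-54 + 3 \cdot 6^{2} \left(\frac{32}{-16} + \frac{45}{19}\right)\right) = 19361 - \left(-54 + 3 \cdot 36 \left(32 \left(- \frac{1}{16}\right) + 45 \cdot \frac{1}{19}\right)\right) = 19361 - \left(-54 + 108 \left(-2 + \frac{45}{19}\right)\right) = 19361 - \left(-54 + 108 \cdot \frac{7}{19}\right) = 19361 - \left(-54 + \frac{756}{19}\right) = 19361 - - \frac{270}{19} = 19361 + \frac{270}{19} = \frac{368129}{19}$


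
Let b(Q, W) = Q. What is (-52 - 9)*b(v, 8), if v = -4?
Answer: 244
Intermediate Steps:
(-52 - 9)*b(v, 8) = (-52 - 9)*(-4) = -61*(-4) = 244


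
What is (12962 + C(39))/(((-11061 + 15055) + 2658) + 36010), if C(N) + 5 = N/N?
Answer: 6479/21331 ≈ 0.30374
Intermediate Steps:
C(N) = -4 (C(N) = -5 + N/N = -5 + 1 = -4)
(12962 + C(39))/(((-11061 + 15055) + 2658) + 36010) = (12962 - 4)/(((-11061 + 15055) + 2658) + 36010) = 12958/((3994 + 2658) + 36010) = 12958/(6652 + 36010) = 12958/42662 = 12958*(1/42662) = 6479/21331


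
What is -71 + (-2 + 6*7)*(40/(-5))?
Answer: -391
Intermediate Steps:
-71 + (-2 + 6*7)*(40/(-5)) = -71 + (-2 + 42)*(40*(-1/5)) = -71 + 40*(-8) = -71 - 320 = -391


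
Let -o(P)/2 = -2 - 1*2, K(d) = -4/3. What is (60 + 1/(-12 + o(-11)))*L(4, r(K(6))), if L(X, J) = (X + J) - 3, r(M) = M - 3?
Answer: -1195/6 ≈ -199.17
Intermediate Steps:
K(d) = -4/3 (K(d) = -4*⅓ = -4/3)
r(M) = -3 + M
L(X, J) = -3 + J + X (L(X, J) = (J + X) - 3 = -3 + J + X)
o(P) = 8 (o(P) = -2*(-2 - 1*2) = -2*(-2 - 2) = -2*(-4) = 8)
(60 + 1/(-12 + o(-11)))*L(4, r(K(6))) = (60 + 1/(-12 + 8))*(-3 + (-3 - 4/3) + 4) = (60 + 1/(-4))*(-3 - 13/3 + 4) = (60 - ¼)*(-10/3) = (239/4)*(-10/3) = -1195/6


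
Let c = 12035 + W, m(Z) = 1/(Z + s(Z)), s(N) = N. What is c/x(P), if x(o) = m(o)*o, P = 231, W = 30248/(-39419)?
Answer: 948754834/39419 ≈ 24068.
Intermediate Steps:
W = -30248/39419 (W = 30248*(-1/39419) = -30248/39419 ≈ -0.76735)
m(Z) = 1/(2*Z) (m(Z) = 1/(Z + Z) = 1/(2*Z))
x(o) = 1/2 (x(o) = (1/(2*o))*o = 1/2)
c = 474377417/39419 (c = 12035 - 30248/39419 = 474377417/39419 ≈ 12034.)
c/x(P) = 474377417/(39419*(1/2)) = (474377417/39419)*2 = 948754834/39419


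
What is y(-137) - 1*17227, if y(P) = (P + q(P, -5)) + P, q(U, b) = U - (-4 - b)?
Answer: -17639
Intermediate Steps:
q(U, b) = 4 + U + b (q(U, b) = U + (4 + b) = 4 + U + b)
y(P) = -1 + 3*P (y(P) = (P + (4 + P - 5)) + P = (P + (-1 + P)) + P = (-1 + 2*P) + P = -1 + 3*P)
y(-137) - 1*17227 = (-1 + 3*(-137)) - 1*17227 = (-1 - 411) - 17227 = -412 - 17227 = -17639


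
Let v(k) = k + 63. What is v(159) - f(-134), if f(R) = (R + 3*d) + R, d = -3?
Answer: 499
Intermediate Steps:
v(k) = 63 + k
f(R) = -9 + 2*R (f(R) = (R + 3*(-3)) + R = (R - 9) + R = (-9 + R) + R = -9 + 2*R)
v(159) - f(-134) = (63 + 159) - (-9 + 2*(-134)) = 222 - (-9 - 268) = 222 - 1*(-277) = 222 + 277 = 499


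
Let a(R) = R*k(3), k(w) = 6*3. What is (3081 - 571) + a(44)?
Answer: 3302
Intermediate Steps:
k(w) = 18
a(R) = 18*R (a(R) = R*18 = 18*R)
(3081 - 571) + a(44) = (3081 - 571) + 18*44 = 2510 + 792 = 3302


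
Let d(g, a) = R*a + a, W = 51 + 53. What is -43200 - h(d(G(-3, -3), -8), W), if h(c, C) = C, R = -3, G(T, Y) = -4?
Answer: -43304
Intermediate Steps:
W = 104
d(g, a) = -2*a (d(g, a) = -3*a + a = -2*a)
-43200 - h(d(G(-3, -3), -8), W) = -43200 - 1*104 = -43200 - 104 = -43304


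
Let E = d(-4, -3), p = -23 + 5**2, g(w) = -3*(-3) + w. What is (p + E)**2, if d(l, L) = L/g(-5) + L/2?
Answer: 1/16 ≈ 0.062500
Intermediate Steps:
g(w) = 9 + w
p = 2 (p = -23 + 25 = 2)
d(l, L) = 3*L/4 (d(l, L) = L/(9 - 5) + L/2 = L/4 + L*(1/2) = L*(1/4) + L/2 = L/4 + L/2 = 3*L/4)
E = -9/4 (E = (3/4)*(-3) = -9/4 ≈ -2.2500)
(p + E)**2 = (2 - 9/4)**2 = (-1/4)**2 = 1/16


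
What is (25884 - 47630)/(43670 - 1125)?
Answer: -21746/42545 ≈ -0.51113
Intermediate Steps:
(25884 - 47630)/(43670 - 1125) = -21746/42545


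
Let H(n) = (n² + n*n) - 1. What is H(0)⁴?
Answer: 1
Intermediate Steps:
H(n) = -1 + 2*n² (H(n) = (n² + n²) - 1 = 2*n² - 1 = -1 + 2*n²)
H(0)⁴ = (-1 + 2*0²)⁴ = (-1 + 2*0)⁴ = (-1 + 0)⁴ = (-1)⁴ = 1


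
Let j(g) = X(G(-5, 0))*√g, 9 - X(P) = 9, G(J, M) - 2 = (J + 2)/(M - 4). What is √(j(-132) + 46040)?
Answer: 2*√11510 ≈ 214.57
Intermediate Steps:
G(J, M) = 2 + (2 + J)/(-4 + M) (G(J, M) = 2 + (J + 2)/(M - 4) = 2 + (2 + J)/(-4 + M))
X(P) = 0 (X(P) = 9 - 1*9 = 9 - 9 = 0)
j(g) = 0 (j(g) = 0*√g = 0)
√(j(-132) + 46040) = √(0 + 46040) = √46040 = 2*√11510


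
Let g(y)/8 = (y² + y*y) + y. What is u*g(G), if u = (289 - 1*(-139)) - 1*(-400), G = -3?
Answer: 99360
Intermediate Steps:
g(y) = 8*y + 16*y² (g(y) = 8*((y² + y*y) + y) = 8*((y² + y²) + y) = 8*(2*y² + y) = 8*(y + 2*y²) = 8*y + 16*y²)
u = 828 (u = (289 + 139) + 400 = 428 + 400 = 828)
u*g(G) = 828*(8*(-3)*(1 + 2*(-3))) = 828*(8*(-3)*(1 - 6)) = 828*(8*(-3)*(-5)) = 828*120 = 99360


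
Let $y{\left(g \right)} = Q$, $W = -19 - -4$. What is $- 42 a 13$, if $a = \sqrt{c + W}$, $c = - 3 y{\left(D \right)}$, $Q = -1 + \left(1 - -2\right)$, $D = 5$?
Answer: $- 546 i \sqrt{21} \approx - 2502.1 i$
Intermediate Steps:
$Q = 2$ ($Q = -1 + \left(1 + 2\right) = -1 + 3 = 2$)
$W = -15$ ($W = -19 + 4 = -15$)
$y{\left(g \right)} = 2$
$c = -6$ ($c = \left(-3\right) 2 = -6$)
$a = i \sqrt{21}$ ($a = \sqrt{-6 - 15} = \sqrt{-21} = i \sqrt{21} \approx 4.5826 i$)
$- 42 a 13 = - 42 i \sqrt{21} \cdot 13 = - 546 i \sqrt{21}$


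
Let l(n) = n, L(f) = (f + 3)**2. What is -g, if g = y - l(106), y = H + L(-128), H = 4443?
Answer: -19962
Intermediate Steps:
L(f) = (3 + f)**2
y = 20068 (y = 4443 + (3 - 128)**2 = 4443 + (-125)**2 = 4443 + 15625 = 20068)
g = 19962 (g = 20068 - 1*106 = 20068 - 106 = 19962)
-g = -1*19962 = -19962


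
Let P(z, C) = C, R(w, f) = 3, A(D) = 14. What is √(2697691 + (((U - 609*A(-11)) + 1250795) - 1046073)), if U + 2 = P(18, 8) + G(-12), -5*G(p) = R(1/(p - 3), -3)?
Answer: 3*√8038590/5 ≈ 1701.1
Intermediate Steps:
G(p) = -⅗ (G(p) = -⅕*3 = -⅗)
U = 27/5 (U = -2 + (8 - ⅗) = -2 + 37/5 = 27/5 ≈ 5.4000)
√(2697691 + (((U - 609*A(-11)) + 1250795) - 1046073)) = √(2697691 + (((27/5 - 609*14) + 1250795) - 1046073)) = √(2697691 + (((27/5 - 8526) + 1250795) - 1046073)) = √(2697691 + ((-42603/5 + 1250795) - 1046073)) = √(2697691 + (6211372/5 - 1046073)) = √(2697691 + 981007/5) = √(14469462/5) = 3*√8038590/5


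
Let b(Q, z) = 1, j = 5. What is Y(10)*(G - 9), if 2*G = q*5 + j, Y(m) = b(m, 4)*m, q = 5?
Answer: 60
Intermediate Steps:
Y(m) = m (Y(m) = 1*m = m)
G = 15 (G = (5*5 + 5)/2 = (25 + 5)/2 = (1/2)*30 = 15)
Y(10)*(G - 9) = 10*(15 - 9) = 10*6 = 60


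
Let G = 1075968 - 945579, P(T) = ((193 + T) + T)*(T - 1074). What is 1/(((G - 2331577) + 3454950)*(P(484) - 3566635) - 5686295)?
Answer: -1/5330531549545 ≈ -1.8760e-13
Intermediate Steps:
P(T) = (-1074 + T)*(193 + 2*T) (P(T) = (193 + 2*T)*(-1074 + T) = (-1074 + T)*(193 + 2*T))
G = 130389
1/(((G - 2331577) + 3454950)*(P(484) - 3566635) - 5686295) = 1/(((130389 - 2331577) + 3454950)*((-207282 - 1955*484 + 2*484²) - 3566635) - 5686295) = 1/((-2201188 + 3454950)*((-207282 - 946220 + 2*234256) - 3566635) - 5686295) = 1/(1253762*((-207282 - 946220 + 468512) - 3566635) - 5686295) = 1/(1253762*(-684990 - 3566635) - 5686295) = 1/(1253762*(-4251625) - 5686295) = 1/(-5330525863250 - 5686295) = 1/(-5330531549545) = -1/5330531549545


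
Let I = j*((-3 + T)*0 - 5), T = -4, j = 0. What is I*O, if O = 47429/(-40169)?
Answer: 0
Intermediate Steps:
O = -47429/40169 (O = 47429*(-1/40169) = -47429/40169 ≈ -1.1807)
I = 0 (I = 0*((-3 - 4)*0 - 5) = 0*(-7*0 - 5) = 0*(0 - 5) = 0*(-5) = 0)
I*O = 0*(-47429/40169) = 0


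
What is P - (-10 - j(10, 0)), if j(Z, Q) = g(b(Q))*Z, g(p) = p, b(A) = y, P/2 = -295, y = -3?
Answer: -610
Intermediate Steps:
P = -590 (P = 2*(-295) = -590)
b(A) = -3
j(Z, Q) = -3*Z
P - (-10 - j(10, 0)) = -590 - (-10 - (-3)*10) = -590 - (-10 - 1*(-30)) = -590 - (-10 + 30) = -590 - 1*20 = -590 - 20 = -610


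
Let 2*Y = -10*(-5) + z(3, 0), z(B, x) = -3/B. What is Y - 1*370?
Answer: -691/2 ≈ -345.50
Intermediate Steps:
Y = 49/2 (Y = (-10*(-5) - 3/3)/2 = (50 - 3*⅓)/2 = (50 - 1)/2 = (½)*49 = 49/2 ≈ 24.500)
Y - 1*370 = 49/2 - 1*370 = 49/2 - 370 = -691/2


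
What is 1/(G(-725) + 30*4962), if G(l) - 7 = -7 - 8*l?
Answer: 1/154660 ≈ 6.4658e-6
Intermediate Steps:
G(l) = -8*l (G(l) = 7 + (-7 - 8*l) = -8*l)
1/(G(-725) + 30*4962) = 1/(-8*(-725) + 30*4962) = 1/(5800 + 148860) = 1/154660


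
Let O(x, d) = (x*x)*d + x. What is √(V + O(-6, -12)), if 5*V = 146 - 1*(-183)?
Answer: I*√9305/5 ≈ 19.292*I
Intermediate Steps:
O(x, d) = x + d*x² (O(x, d) = x²*d + x = d*x² + x = x + d*x²)
V = 329/5 (V = (146 - 1*(-183))/5 = (146 + 183)/5 = (⅕)*329 = 329/5 ≈ 65.800)
√(V + O(-6, -12)) = √(329/5 - 6*(1 - 12*(-6))) = √(329/5 - 6*(1 + 72)) = √(329/5 - 6*73) = √(329/5 - 438) = √(-1861/5) = I*√9305/5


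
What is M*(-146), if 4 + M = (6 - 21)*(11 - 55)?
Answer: -95776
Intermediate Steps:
M = 656 (M = -4 + (6 - 21)*(11 - 55) = -4 - 15*(-44) = -4 + 660 = 656)
M*(-146) = 656*(-146) = -95776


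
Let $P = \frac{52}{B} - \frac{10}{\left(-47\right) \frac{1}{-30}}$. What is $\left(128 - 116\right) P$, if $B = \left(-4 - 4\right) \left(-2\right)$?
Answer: $- \frac{1767}{47} \approx -37.596$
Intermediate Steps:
$B = 16$ ($B = \left(-8\right) \left(-2\right) = 16$)
$P = - \frac{589}{188}$ ($P = \frac{52}{16} - \frac{10}{\left(-47\right) \frac{1}{-30}} = 52 \cdot \frac{1}{16} - \frac{10}{\left(-47\right) \left(- \frac{1}{30}\right)} = \frac{13}{4} - \frac{10}{\frac{47}{30}} = \frac{13}{4} - \frac{300}{47} = - \frac{589}{188} \approx -3.133$)
$\left(128 - 116\right) P = \left(128 - 116\right) \left(- \frac{589}{188}\right) = 12 \left(- \frac{589}{188}\right) = - \frac{1767}{47}$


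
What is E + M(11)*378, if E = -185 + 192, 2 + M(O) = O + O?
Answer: 7567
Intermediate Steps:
M(O) = -2 + 2*O (M(O) = -2 + (O + O) = -2 + 2*O)
E = 7
E + M(11)*378 = 7 + (-2 + 2*11)*378 = 7 + (-2 + 22)*378 = 7 + 20*378 = 7 + 7560 = 7567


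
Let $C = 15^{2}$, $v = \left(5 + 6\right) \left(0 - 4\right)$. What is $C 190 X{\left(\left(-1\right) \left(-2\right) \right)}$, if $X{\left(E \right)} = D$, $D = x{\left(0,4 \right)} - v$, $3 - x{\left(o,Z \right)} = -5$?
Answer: $2223000$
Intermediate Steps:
$x{\left(o,Z \right)} = 8$ ($x{\left(o,Z \right)} = 3 - -5 = 3 + 5 = 8$)
$v = -44$ ($v = 11 \left(-4\right) = -44$)
$D = 52$ ($D = 8 - -44 = 8 + 44 = 52$)
$C = 225$
$X{\left(E \right)} = 52$
$C 190 X{\left(\left(-1\right) \left(-2\right) \right)} = 225 \cdot 190 \cdot 52 = 42750 \cdot 52 = 2223000$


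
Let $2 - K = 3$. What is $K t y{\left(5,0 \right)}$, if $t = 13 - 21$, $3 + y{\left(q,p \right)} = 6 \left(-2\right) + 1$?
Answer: $-112$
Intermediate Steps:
$K = -1$ ($K = 2 - 3 = -1$)
$y{\left(q,p \right)} = -14$ ($y{\left(q,p \right)} = -3 + \left(6 \left(-2\right) + 1\right) = -3 + \left(-12 + 1\right) = -3 - 11 = -14$)
$t = -8$ ($t = 13 - 21 = -8$)
$K t y{\left(5,0 \right)} = \left(-1\right) \left(-8\right) \left(-14\right) = 8 \left(-14\right) = -112$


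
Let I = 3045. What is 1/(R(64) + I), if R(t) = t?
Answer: 1/3109 ≈ 0.00032165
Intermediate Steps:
1/(R(64) + I) = 1/(64 + 3045) = 1/3109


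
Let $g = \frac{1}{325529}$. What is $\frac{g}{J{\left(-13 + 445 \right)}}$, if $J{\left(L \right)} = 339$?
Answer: $\frac{1}{110354331} \approx 9.0617 \cdot 10^{-9}$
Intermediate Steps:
$g = \frac{1}{325529} \approx 3.0719 \cdot 10^{-6}$
$\frac{g}{J{\left(-13 + 445 \right)}} = \frac{1}{325529 \cdot 339} = \frac{1}{325529} \cdot \frac{1}{339} = \frac{1}{110354331}$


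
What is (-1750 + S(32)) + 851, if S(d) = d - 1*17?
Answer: -884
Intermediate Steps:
S(d) = -17 + d (S(d) = d - 17 = -17 + d)
(-1750 + S(32)) + 851 = (-1750 + (-17 + 32)) + 851 = (-1750 + 15) + 851 = -1735 + 851 = -884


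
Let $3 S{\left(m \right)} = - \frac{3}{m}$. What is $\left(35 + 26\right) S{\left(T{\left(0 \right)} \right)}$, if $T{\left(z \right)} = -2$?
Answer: $\frac{61}{2} \approx 30.5$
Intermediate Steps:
$S{\left(m \right)} = - \frac{1}{m}$ ($S{\left(m \right)} = \frac{\left(-3\right) \frac{1}{m}}{3} = - \frac{1}{m}$)
$\left(35 + 26\right) S{\left(T{\left(0 \right)} \right)} = \left(35 + 26\right) \left(- \frac{1}{-2}\right) = 61 \left(\left(-1\right) \left(- \frac{1}{2}\right)\right) = 61 \cdot \frac{1}{2} = \frac{61}{2}$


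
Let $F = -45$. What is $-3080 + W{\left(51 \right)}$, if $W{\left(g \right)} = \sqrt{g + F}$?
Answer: $-3080 + \sqrt{6} \approx -3077.6$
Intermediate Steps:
$W{\left(g \right)} = \sqrt{-45 + g}$ ($W{\left(g \right)} = \sqrt{g - 45} = \sqrt{-45 + g}$)
$-3080 + W{\left(51 \right)} = -3080 + \sqrt{-45 + 51} = -3080 + \sqrt{6}$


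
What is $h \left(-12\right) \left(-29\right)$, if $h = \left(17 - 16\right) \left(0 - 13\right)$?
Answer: $-4524$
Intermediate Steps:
$h = -13$ ($h = 1 \left(-13\right) = -13$)
$h \left(-12\right) \left(-29\right) = \left(-13\right) \left(-12\right) \left(-29\right) = 156 \left(-29\right) = -4524$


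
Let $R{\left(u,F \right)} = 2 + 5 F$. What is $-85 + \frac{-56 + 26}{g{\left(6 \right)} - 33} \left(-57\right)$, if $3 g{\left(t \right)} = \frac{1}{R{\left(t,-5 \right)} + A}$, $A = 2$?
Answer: $- \frac{28453}{208} \approx -136.79$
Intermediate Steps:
$g{\left(t \right)} = - \frac{1}{63}$ ($g{\left(t \right)} = \frac{1}{3 \left(\left(2 + 5 \left(-5\right)\right) + 2\right)} = \frac{1}{3 \left(\left(2 - 25\right) + 2\right)} = \frac{1}{3 \left(-23 + 2\right)} = \frac{1}{3 \left(-21\right)} = \frac{1}{3} \left(- \frac{1}{21}\right) = - \frac{1}{63}$)
$-85 + \frac{-56 + 26}{g{\left(6 \right)} - 33} \left(-57\right) = -85 + \frac{-56 + 26}{- \frac{1}{63} - 33} \left(-57\right) = -85 + - \frac{30}{- \frac{2080}{63}} \left(-57\right) = -85 + \left(-30\right) \left(- \frac{63}{2080}\right) \left(-57\right) = -85 + \frac{189}{208} \left(-57\right) = -85 - \frac{10773}{208} = - \frac{28453}{208}$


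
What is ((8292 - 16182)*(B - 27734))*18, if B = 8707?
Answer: 2702214540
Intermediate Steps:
((8292 - 16182)*(B - 27734))*18 = ((8292 - 16182)*(8707 - 27734))*18 = -7890*(-19027)*18 = 150123030*18 = 2702214540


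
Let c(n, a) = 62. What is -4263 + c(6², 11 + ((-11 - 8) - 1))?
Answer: -4201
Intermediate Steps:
-4263 + c(6², 11 + ((-11 - 8) - 1)) = -4263 + 62 = -4201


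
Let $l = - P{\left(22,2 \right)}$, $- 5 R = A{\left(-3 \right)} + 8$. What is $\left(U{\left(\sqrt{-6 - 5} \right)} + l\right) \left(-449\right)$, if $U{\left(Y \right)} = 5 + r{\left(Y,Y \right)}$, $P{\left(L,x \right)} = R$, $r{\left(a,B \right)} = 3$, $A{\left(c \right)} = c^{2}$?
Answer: $- \frac{25593}{5} \approx -5118.6$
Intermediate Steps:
$R = - \frac{17}{5}$ ($R = - \frac{\left(-3\right)^{2} + 8}{5} = - \frac{9 + 8}{5} = \left(- \frac{1}{5}\right) 17 = - \frac{17}{5} \approx -3.4$)
$P{\left(L,x \right)} = - \frac{17}{5}$
$l = \frac{17}{5}$ ($l = \left(-1\right) \left(- \frac{17}{5}\right) = \frac{17}{5} \approx 3.4$)
$U{\left(Y \right)} = 8$ ($U{\left(Y \right)} = 5 + 3 = 8$)
$\left(U{\left(\sqrt{-6 - 5} \right)} + l\right) \left(-449\right) = \left(8 + \frac{17}{5}\right) \left(-449\right) = \frac{57}{5} \left(-449\right) = - \frac{25593}{5}$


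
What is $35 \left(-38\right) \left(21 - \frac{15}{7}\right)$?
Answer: $-25080$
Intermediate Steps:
$35 \left(-38\right) \left(21 - \frac{15}{7}\right) = - 1330 \left(21 - 15 \cdot \frac{1}{7}\right) = - 1330 \left(21 - \frac{15}{7}\right) = \left(-1330\right) \frac{132}{7} = -25080$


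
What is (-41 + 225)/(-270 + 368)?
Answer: 92/49 ≈ 1.8776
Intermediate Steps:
(-41 + 225)/(-270 + 368) = 184/98 = 184*(1/98) = 92/49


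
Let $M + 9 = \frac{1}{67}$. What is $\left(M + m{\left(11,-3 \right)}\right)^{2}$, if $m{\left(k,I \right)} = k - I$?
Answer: $\frac{112896}{4489} \approx 25.149$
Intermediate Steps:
$M = - \frac{602}{67}$ ($M = -9 + \frac{1}{67} = - \frac{602}{67} \approx -8.9851$)
$\left(M + m{\left(11,-3 \right)}\right)^{2} = \left(- \frac{602}{67} + \left(11 - -3\right)\right)^{2} = \left(- \frac{602}{67} + \left(11 + 3\right)\right)^{2} = \left(- \frac{602}{67} + 14\right)^{2} = \left(\frac{336}{67}\right)^{2} = \frac{112896}{4489}$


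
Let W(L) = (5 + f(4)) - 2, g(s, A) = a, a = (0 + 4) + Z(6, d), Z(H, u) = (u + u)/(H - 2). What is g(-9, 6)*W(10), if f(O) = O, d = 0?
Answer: 28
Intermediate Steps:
Z(H, u) = 2*u/(-2 + H) (Z(H, u) = (2*u)/(-2 + H) = 2*u/(-2 + H))
a = 4 (a = (0 + 4) + 2*0/(-2 + 6) = 4 + 2*0/4 = 4 + 2*0*(1/4) = 4 + 0 = 4)
g(s, A) = 4
W(L) = 7 (W(L) = (5 + 4) - 2 = 9 - 2 = 7)
g(-9, 6)*W(10) = 4*7 = 28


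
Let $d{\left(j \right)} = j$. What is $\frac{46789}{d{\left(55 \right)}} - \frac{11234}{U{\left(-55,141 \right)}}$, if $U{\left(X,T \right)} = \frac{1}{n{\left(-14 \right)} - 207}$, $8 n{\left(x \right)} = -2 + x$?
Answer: $\frac{129181619}{55} \approx 2.3488 \cdot 10^{6}$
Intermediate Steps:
$n{\left(x \right)} = - \frac{1}{4} + \frac{x}{8}$ ($n{\left(x \right)} = \frac{-2 + x}{8} = - \frac{1}{4} + \frac{x}{8}$)
$U{\left(X,T \right)} = - \frac{1}{209}$ ($U{\left(X,T \right)} = \frac{1}{\left(- \frac{1}{4} + \frac{1}{8} \left(-14\right)\right) - 207} = \frac{1}{\left(- \frac{1}{4} - \frac{7}{4}\right) - 207} = \frac{1}{-2 - 207} = \frac{1}{-209} = - \frac{1}{209}$)
$\frac{46789}{d{\left(55 \right)}} - \frac{11234}{U{\left(-55,141 \right)}} = \frac{46789}{55} - \frac{11234}{- \frac{1}{209}} = 46789 \cdot \frac{1}{55} - -2347906 = \frac{46789}{55} + 2347906 = \frac{129181619}{55}$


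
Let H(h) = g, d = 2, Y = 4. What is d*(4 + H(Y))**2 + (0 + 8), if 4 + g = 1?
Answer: 10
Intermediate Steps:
g = -3 (g = -4 + 1 = -3)
H(h) = -3
d*(4 + H(Y))**2 + (0 + 8) = 2*(4 - 3)**2 + (0 + 8) = 2*1**2 + 8 = 2*1 + 8 = 2 + 8 = 10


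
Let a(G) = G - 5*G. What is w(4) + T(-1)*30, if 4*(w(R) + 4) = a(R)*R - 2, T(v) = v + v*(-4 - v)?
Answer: 79/2 ≈ 39.500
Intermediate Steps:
a(G) = -4*G
w(R) = -9/2 - R² (w(R) = -4 + ((-4*R)*R - 2)/4 = -4 + (-4*R² - 2)/4 = -4 + (-2 - 4*R²)/4 = -4 + (-½ - R²) = -9/2 - R²)
w(4) + T(-1)*30 = (-9/2 - 1*4²) - 1*(-1)*(3 - 1)*30 = (-9/2 - 1*16) - 1*(-1)*2*30 = (-9/2 - 16) + 2*30 = -41/2 + 60 = 79/2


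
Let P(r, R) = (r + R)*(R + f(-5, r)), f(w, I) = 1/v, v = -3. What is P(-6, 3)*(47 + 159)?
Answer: -1648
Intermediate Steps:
f(w, I) = -1/3 (f(w, I) = 1/(-3) = -1/3)
P(r, R) = (-1/3 + R)*(R + r) (P(r, R) = (r + R)*(R - 1/3) = (R + r)*(-1/3 + R) = (-1/3 + R)*(R + r))
P(-6, 3)*(47 + 159) = (3**2 - 1/3*3 - 1/3*(-6) + 3*(-6))*(47 + 159) = (9 - 1 + 2 - 18)*206 = -8*206 = -1648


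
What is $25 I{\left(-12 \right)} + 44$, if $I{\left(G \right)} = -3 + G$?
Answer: $-331$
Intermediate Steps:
$25 I{\left(-12 \right)} + 44 = 25 \left(-3 - 12\right) + 44 = 25 \left(-15\right) + 44 = -375 + 44 = -331$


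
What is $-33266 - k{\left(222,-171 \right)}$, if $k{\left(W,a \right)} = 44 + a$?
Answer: $-33139$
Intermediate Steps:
$-33266 - k{\left(222,-171 \right)} = -33266 - \left(44 - 171\right) = -33266 - -127 = -33266 + 127 = -33139$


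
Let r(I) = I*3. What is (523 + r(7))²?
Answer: 295936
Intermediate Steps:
r(I) = 3*I
(523 + r(7))² = (523 + 3*7)² = (523 + 21)² = 544² = 295936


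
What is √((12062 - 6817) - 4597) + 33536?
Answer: 33536 + 18*√2 ≈ 33561.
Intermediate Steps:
√((12062 - 6817) - 4597) + 33536 = √(5245 - 4597) + 33536 = √648 + 33536 = 18*√2 + 33536 = 33536 + 18*√2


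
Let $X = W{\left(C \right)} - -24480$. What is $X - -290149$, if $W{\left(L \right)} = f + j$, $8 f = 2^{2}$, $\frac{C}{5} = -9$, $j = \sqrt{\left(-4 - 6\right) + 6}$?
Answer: $\frac{629259}{2} + 2 i \approx 3.1463 \cdot 10^{5} + 2.0 i$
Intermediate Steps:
$j = 2 i$ ($j = \sqrt{\left(-4 - 6\right) + 6} = \sqrt{-10 + 6} = \sqrt{-4} = 2 i \approx 2.0 i$)
$C = -45$ ($C = 5 \left(-9\right) = -45$)
$f = \frac{1}{2}$ ($f = \frac{2^{2}}{8} = \frac{1}{8} \cdot 4 = \frac{1}{2} \approx 0.5$)
$W{\left(L \right)} = \frac{1}{2} + 2 i$
$X = \frac{48961}{2} + 2 i$ ($X = \left(\frac{1}{2} + 2 i\right) - -24480 = \left(\frac{1}{2} + 2 i\right) + 24480 = \frac{48961}{2} + 2 i \approx 24481.0 + 2.0 i$)
$X - -290149 = \left(\frac{48961}{2} + 2 i\right) - -290149 = \left(\frac{48961}{2} + 2 i\right) + 290149 = \frac{629259}{2} + 2 i$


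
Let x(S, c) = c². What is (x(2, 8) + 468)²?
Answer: 283024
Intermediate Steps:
(x(2, 8) + 468)² = (8² + 468)² = (64 + 468)² = 532² = 283024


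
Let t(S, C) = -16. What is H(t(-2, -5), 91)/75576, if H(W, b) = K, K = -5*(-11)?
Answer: 55/75576 ≈ 0.00072774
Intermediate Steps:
K = 55
H(W, b) = 55
H(t(-2, -5), 91)/75576 = 55/75576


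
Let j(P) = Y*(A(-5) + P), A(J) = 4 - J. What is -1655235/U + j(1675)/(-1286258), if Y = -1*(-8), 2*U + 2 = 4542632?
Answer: -71988613877/97383236309 ≈ -0.73923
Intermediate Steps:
U = 2271315 (U = -1 + (1/2)*4542632 = -1 + 2271316 = 2271315)
Y = 8
j(P) = 72 + 8*P (j(P) = 8*((4 - 1*(-5)) + P) = 8*((4 + 5) + P) = 8*(9 + P) = 72 + 8*P)
-1655235/U + j(1675)/(-1286258) = -1655235/2271315 + (72 + 8*1675)/(-1286258) = -1655235*1/2271315 + (72 + 13400)*(-1/1286258) = -110349/151421 + 13472*(-1/1286258) = -110349/151421 - 6736/643129 = -71988613877/97383236309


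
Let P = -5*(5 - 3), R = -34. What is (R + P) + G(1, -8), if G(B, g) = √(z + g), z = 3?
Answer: -44 + I*√5 ≈ -44.0 + 2.2361*I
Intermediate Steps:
G(B, g) = √(3 + g)
P = -10 (P = -5*2 = -10)
(R + P) + G(1, -8) = (-34 - 10) + √(3 - 8) = -44 + √(-5) = -44 + I*√5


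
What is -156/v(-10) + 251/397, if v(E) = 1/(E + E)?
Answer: 1238891/397 ≈ 3120.6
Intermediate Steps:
v(E) = 1/(2*E)
-156/v(-10) + 251/397 = -156/((½)/(-10)) + 251/397 = -156/((½)*(-⅒)) + 251*(1/397) = -156/(-1/20) + 251/397 = -156*(-20) + 251/397 = 3120 + 251/397 = 1238891/397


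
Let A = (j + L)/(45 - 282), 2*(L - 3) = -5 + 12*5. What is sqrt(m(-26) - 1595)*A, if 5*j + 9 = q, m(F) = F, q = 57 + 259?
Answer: -919*I*sqrt(1621)/2370 ≈ -15.612*I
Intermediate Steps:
q = 316
j = 307/5 (j = -9/5 + (1/5)*316 = -9/5 + 316/5 = 307/5 ≈ 61.400)
L = 61/2 (L = 3 + (-5 + 12*5)/2 = 3 + (-5 + 60)/2 = 3 + (1/2)*55 = 3 + 55/2 = 61/2 ≈ 30.500)
A = -919/2370 (A = (307/5 + 61/2)/(45 - 282) = (919/10)/(-237) = (919/10)*(-1/237) = -919/2370 ≈ -0.38776)
sqrt(m(-26) - 1595)*A = sqrt(-26 - 1595)*(-919/2370) = sqrt(-1621)*(-919/2370) = (I*sqrt(1621))*(-919/2370) = -919*I*sqrt(1621)/2370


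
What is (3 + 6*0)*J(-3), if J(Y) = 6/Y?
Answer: -6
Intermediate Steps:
(3 + 6*0)*J(-3) = (3 + 6*0)*(6/(-3)) = (3 + 0)*(6*(-⅓)) = 3*(-2) = -6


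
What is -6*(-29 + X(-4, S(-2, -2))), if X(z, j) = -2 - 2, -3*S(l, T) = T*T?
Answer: 198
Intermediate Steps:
S(l, T) = -T²/3 (S(l, T) = -T*T/3 = -T²/3)
X(z, j) = -4
-6*(-29 + X(-4, S(-2, -2))) = -6*(-29 - 4) = -6*(-33) = 198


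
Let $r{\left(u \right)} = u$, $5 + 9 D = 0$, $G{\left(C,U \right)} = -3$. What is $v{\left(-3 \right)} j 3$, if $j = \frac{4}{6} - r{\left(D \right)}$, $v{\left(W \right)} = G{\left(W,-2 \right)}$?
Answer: $-11$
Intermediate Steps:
$D = - \frac{5}{9}$ ($D = - \frac{5}{9} + \frac{1}{9} \cdot 0 = - \frac{5}{9} + 0 = - \frac{5}{9} \approx -0.55556$)
$v{\left(W \right)} = -3$
$j = \frac{11}{9}$ ($j = \frac{4}{6} - - \frac{5}{9} = 4 \cdot \frac{1}{6} + \frac{5}{9} = \frac{2}{3} + \frac{5}{9} = \frac{11}{9} \approx 1.2222$)
$v{\left(-3 \right)} j 3 = \left(-3\right) \frac{11}{9} \cdot 3 = \left(- \frac{11}{3}\right) 3 = -11$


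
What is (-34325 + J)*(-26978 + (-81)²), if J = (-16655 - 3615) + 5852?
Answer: 995185831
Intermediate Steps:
J = -14418 (J = -20270 + 5852 = -14418)
(-34325 + J)*(-26978 + (-81)²) = (-34325 - 14418)*(-26978 + (-81)²) = -48743*(-26978 + 6561) = -48743*(-20417) = 995185831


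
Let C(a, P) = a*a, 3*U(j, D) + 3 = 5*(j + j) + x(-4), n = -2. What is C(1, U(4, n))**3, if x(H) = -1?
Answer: 1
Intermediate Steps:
U(j, D) = -4/3 + 10*j/3 (U(j, D) = -1 + (5*(j + j) - 1)/3 = -1 + (5*(2*j) - 1)/3 = -1 + (10*j - 1)/3 = -1 + (-1 + 10*j)/3 = -1 + (-1/3 + 10*j/3) = -4/3 + 10*j/3)
C(a, P) = a**2
C(1, U(4, n))**3 = (1**2)**3 = 1**3 = 1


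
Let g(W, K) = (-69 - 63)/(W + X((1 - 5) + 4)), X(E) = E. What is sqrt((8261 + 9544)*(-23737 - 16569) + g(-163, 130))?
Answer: I*sqrt(19067198458254)/163 ≈ 26789.0*I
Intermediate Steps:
g(W, K) = -132/W (g(W, K) = (-69 - 63)/(W + ((1 - 5) + 4)) = -132/(W + (-4 + 4)) = -132/(W + 0) = -132/W)
sqrt((8261 + 9544)*(-23737 - 16569) + g(-163, 130)) = sqrt((8261 + 9544)*(-23737 - 16569) - 132/(-163)) = sqrt(17805*(-40306) - 132*(-1/163)) = sqrt(-717648330 + 132/163) = sqrt(-116976677658/163) = I*sqrt(19067198458254)/163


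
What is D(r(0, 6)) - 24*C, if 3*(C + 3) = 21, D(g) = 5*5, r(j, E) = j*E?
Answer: -71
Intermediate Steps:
r(j, E) = E*j
D(g) = 25
C = 4 (C = -3 + (⅓)*21 = -3 + 7 = 4)
D(r(0, 6)) - 24*C = 25 - 24*4 = 25 - 96 = -71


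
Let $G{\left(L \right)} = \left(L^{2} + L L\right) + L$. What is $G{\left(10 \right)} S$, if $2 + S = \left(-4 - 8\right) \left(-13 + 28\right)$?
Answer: $-38220$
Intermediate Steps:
$S = -182$ ($S = -2 + \left(-4 - 8\right) \left(-13 + 28\right) = -2 - 180 = -182$)
$G{\left(L \right)} = L + 2 L^{2}$ ($G{\left(L \right)} = \left(L^{2} + L^{2}\right) + L = 2 L^{2} + L = L + 2 L^{2}$)
$G{\left(10 \right)} S = 10 \left(1 + 2 \cdot 10\right) \left(-182\right) = 10 \left(1 + 20\right) \left(-182\right) = 10 \cdot 21 \left(-182\right) = 210 \left(-182\right) = -38220$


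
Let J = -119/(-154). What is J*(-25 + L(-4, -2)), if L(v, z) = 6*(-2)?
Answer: -629/22 ≈ -28.591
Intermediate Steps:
J = 17/22 (J = -119*(-1/154) = 17/22 ≈ 0.77273)
L(v, z) = -12
J*(-25 + L(-4, -2)) = 17*(-25 - 12)/22 = (17/22)*(-37) = -629/22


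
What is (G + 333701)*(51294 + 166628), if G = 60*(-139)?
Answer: 70903319842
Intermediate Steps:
G = -8340
(G + 333701)*(51294 + 166628) = (-8340 + 333701)*(51294 + 166628) = 325361*217922 = 70903319842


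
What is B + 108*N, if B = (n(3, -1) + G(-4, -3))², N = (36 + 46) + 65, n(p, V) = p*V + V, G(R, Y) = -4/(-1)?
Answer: 15876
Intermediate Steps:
G(R, Y) = 4 (G(R, Y) = -4*(-1) = 4)
n(p, V) = V + V*p (n(p, V) = V*p + V = V + V*p)
N = 147 (N = 82 + 65 = 147)
B = 0 (B = (-(1 + 3) + 4)² = (-1*4 + 4)² = (-4 + 4)² = 0² = 0)
B + 108*N = 0 + 108*147 = 0 + 15876 = 15876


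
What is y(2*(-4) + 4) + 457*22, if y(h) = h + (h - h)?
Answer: 10050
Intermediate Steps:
y(h) = h (y(h) = h + 0 = h)
y(2*(-4) + 4) + 457*22 = (2*(-4) + 4) + 457*22 = (-8 + 4) + 10054 = -4 + 10054 = 10050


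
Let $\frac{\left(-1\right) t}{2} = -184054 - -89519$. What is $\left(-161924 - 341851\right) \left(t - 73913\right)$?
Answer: $-58013217675$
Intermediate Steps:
$t = 189070$ ($t = - 2 \left(-184054 - -89519\right) = - 2 \left(-184054 + 89519\right) = \left(-2\right) \left(-94535\right) = 189070$)
$\left(-161924 - 341851\right) \left(t - 73913\right) = \left(-161924 - 341851\right) \left(189070 - 73913\right) = \left(-503775\right) 115157 = -58013217675$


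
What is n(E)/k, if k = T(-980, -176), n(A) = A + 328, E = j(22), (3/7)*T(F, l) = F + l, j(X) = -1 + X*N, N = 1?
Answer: -1047/8092 ≈ -0.12939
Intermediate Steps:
j(X) = -1 + X (j(X) = -1 + X*1 = -1 + X)
T(F, l) = 7*F/3 + 7*l/3 (T(F, l) = 7*(F + l)/3 = 7*F/3 + 7*l/3)
E = 21 (E = -1 + 22 = 21)
n(A) = 328 + A
k = -8092/3 (k = (7/3)*(-980) + (7/3)*(-176) = -6860/3 - 1232/3 = -8092/3 ≈ -2697.3)
n(E)/k = (328 + 21)/(-8092/3) = 349*(-3/8092) = -1047/8092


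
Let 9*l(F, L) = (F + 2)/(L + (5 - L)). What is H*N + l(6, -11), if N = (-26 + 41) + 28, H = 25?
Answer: 48383/45 ≈ 1075.2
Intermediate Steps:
l(F, L) = 2/45 + F/45 (l(F, L) = ((F + 2)/(L + (5 - L)))/9 = ((2 + F)/5)/9 = ((2 + F)*(⅕))/9 = (⅖ + F/5)/9 = 2/45 + F/45)
N = 43 (N = 15 + 28 = 43)
H*N + l(6, -11) = 25*43 + (2/45 + (1/45)*6) = 1075 + (2/45 + 2/15) = 1075 + 8/45 = 48383/45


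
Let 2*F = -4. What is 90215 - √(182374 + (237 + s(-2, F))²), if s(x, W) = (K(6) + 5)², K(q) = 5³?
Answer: 90215 - √293859143 ≈ 73073.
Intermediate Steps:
F = -2 (F = (½)*(-4) = -2)
K(q) = 125
s(x, W) = 16900 (s(x, W) = (125 + 5)² = 130² = 16900)
90215 - √(182374 + (237 + s(-2, F))²) = 90215 - √(182374 + (237 + 16900)²) = 90215 - √(182374 + 17137²) = 90215 - √(182374 + 293676769) = 90215 - √293859143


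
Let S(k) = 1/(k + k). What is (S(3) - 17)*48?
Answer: -808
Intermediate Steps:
S(k) = 1/(2*k)
(S(3) - 17)*48 = ((½)/3 - 17)*48 = ((½)*(⅓) - 17)*48 = (⅙ - 17)*48 = -101/6*48 = -808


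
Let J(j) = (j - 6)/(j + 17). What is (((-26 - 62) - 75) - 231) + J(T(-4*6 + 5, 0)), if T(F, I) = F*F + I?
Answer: -148577/378 ≈ -393.06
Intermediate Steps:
T(F, I) = I + F² (T(F, I) = F² + I = I + F²)
J(j) = (-6 + j)/(17 + j)
(((-26 - 62) - 75) - 231) + J(T(-4*6 + 5, 0)) = (((-26 - 62) - 75) - 231) + (-6 + (0 + (-4*6 + 5)²))/(17 + (0 + (-4*6 + 5)²)) = ((-88 - 75) - 231) + (-6 + (0 + (-24 + 5)²))/(17 + (0 + (-24 + 5)²)) = (-163 - 231) + (-6 + (0 + (-19)²))/(17 + (0 + (-19)²)) = -394 + (-6 + (0 + 361))/(17 + (0 + 361)) = -394 + (-6 + 361)/(17 + 361) = -394 + 355/378 = -148577/378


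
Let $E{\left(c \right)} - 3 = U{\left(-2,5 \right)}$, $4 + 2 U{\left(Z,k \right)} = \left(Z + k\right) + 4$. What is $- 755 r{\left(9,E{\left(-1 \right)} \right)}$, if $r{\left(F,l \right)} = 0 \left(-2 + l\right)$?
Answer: $0$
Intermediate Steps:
$U{\left(Z,k \right)} = \frac{Z}{2} + \frac{k}{2}$ ($U{\left(Z,k \right)} = -2 + \frac{\left(Z + k\right) + 4}{2} = -2 + \frac{4 + Z + k}{2} = -2 + \left(2 + \frac{Z}{2} + \frac{k}{2}\right) = \frac{Z}{2} + \frac{k}{2}$)
$E{\left(c \right)} = \frac{9}{2}$ ($E{\left(c \right)} = 3 + \left(\frac{1}{2} \left(-2\right) + \frac{1}{2} \cdot 5\right) = 3 + \left(-1 + \frac{5}{2}\right) = 3 + \frac{3}{2} = \frac{9}{2}$)
$r{\left(F,l \right)} = 0$
$- 755 r{\left(9,E{\left(-1 \right)} \right)} = \left(-755\right) 0 = 0$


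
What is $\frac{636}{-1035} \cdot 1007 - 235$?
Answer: $- \frac{294559}{345} \approx -853.79$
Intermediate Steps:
$\frac{636}{-1035} \cdot 1007 - 235 = 636 \left(- \frac{1}{1035}\right) 1007 - 235 = \left(- \frac{212}{345}\right) 1007 - 235 = - \frac{213484}{345} - 235 = - \frac{294559}{345}$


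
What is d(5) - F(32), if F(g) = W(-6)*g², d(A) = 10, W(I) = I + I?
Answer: 12298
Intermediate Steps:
W(I) = 2*I
F(g) = -12*g² (F(g) = (2*(-6))*g² = -12*g²)
d(5) - F(32) = 10 - (-12)*32² = 10 - (-12)*1024 = 10 - 1*(-12288) = 10 + 12288 = 12298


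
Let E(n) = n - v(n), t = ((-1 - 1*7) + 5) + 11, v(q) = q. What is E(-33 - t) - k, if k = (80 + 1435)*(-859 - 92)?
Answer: 1440765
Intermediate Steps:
t = 8 (t = ((-1 - 7) + 5) + 11 = (-8 + 5) + 11 = -3 + 11 = 8)
E(n) = 0 (E(n) = n - n = 0)
k = -1440765 (k = 1515*(-951) = -1440765)
E(-33 - t) - k = 0 - 1*(-1440765) = 0 + 1440765 = 1440765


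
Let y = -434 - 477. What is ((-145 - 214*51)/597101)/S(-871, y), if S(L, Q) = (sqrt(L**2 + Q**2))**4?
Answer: -11059/1506801825474880244 ≈ -7.3394e-15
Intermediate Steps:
y = -911
S(L, Q) = (L**2 + Q**2)**2
((-145 - 214*51)/597101)/S(-871, y) = ((-145 - 214*51)/597101)/(((-871)**2 + (-911)**2)**2) = ((-145 - 10914)*(1/597101))/((758641 + 829921)**2) = (-11059*1/597101)/(1588562**2) = -11059/597101/2523529227844 = -11059/597101*1/2523529227844 = -11059/1506801825474880244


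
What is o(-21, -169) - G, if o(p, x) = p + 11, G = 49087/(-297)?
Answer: 46117/297 ≈ 155.28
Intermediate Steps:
G = -49087/297 (G = 49087*(-1/297) = -49087/297 ≈ -165.28)
o(p, x) = 11 + p
o(-21, -169) - G = (11 - 21) - 1*(-49087/297) = -10 + 49087/297 = 46117/297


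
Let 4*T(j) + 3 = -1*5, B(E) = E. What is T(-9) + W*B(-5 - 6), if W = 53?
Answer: -585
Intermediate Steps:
T(j) = -2 (T(j) = -3/4 + (-1*5)/4 = -3/4 + (1/4)*(-5) = -3/4 - 5/4 = -2)
T(-9) + W*B(-5 - 6) = -2 + 53*(-5 - 6) = -2 + 53*(-11) = -2 - 583 = -585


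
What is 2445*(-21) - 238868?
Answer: -290213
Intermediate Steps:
2445*(-21) - 238868 = -51345 - 238868 = -290213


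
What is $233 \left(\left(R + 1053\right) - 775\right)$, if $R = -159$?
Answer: $27727$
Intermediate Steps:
$233 \left(\left(R + 1053\right) - 775\right) = 233 \left(\left(-159 + 1053\right) - 775\right) = 233 \left(894 - 775\right) = 233 \cdot 119 = 27727$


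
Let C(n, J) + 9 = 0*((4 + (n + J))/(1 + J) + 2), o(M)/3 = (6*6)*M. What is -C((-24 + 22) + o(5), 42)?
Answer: 9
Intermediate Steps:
o(M) = 108*M (o(M) = 3*((6*6)*M) = 3*(36*M) = 108*M)
C(n, J) = -9 (C(n, J) = -9 + 0*((4 + (n + J))/(1 + J) + 2) = -9 + 0*((4 + (J + n))/(1 + J) + 2) = -9 + 0*((4 + J + n)/(1 + J) + 2) = -9 + 0*(2 + (4 + J + n)/(1 + J)) = -9 + 0 = -9)
-C((-24 + 22) + o(5), 42) = -1*(-9) = 9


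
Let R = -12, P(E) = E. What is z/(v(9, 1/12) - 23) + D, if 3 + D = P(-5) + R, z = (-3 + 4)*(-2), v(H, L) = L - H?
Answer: -7636/383 ≈ -19.937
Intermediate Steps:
z = -2 (z = 1*(-2) = -2)
D = -20 (D = -3 + (-5 - 12) = -3 - 17 = -20)
z/(v(9, 1/12) - 23) + D = -2/((1/12 - 1*9) - 23) - 20 = -2/((1/12 - 9) - 23) - 20 = -2/(-107/12 - 23) - 20 = -2/(-383/12) - 20 = -2*(-12/383) - 20 = 24/383 - 20 = -7636/383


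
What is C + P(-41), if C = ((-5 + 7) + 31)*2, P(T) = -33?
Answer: 33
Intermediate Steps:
C = 66 (C = (2 + 31)*2 = 33*2 = 66)
C + P(-41) = 66 - 33 = 33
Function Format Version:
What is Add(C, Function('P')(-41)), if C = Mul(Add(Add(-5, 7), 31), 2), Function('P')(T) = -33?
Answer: 33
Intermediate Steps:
C = 66 (C = Mul(Add(2, 31), 2) = Mul(33, 2) = 66)
Add(C, Function('P')(-41)) = Add(66, -33) = 33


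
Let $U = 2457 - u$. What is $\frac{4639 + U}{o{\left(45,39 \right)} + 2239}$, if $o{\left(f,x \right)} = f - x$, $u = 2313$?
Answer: $\frac{4783}{2245} \approx 2.1305$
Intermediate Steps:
$U = 144$ ($U = 2457 - 2313 = 144$)
$\frac{4639 + U}{o{\left(45,39 \right)} + 2239} = \frac{4639 + 144}{\left(45 - 39\right) + 2239} = \frac{4783}{\left(45 - 39\right) + 2239} = \frac{4783}{6 + 2239} = \frac{4783}{2245}$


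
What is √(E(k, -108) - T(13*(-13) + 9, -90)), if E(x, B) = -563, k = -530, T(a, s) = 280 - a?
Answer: I*√1003 ≈ 31.67*I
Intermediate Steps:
√(E(k, -108) - T(13*(-13) + 9, -90)) = √(-563 - (280 - (13*(-13) + 9))) = √(-563 - (280 - (-169 + 9))) = √(-563 - (280 - 1*(-160))) = √(-563 - (280 + 160)) = √(-563 - 1*440) = √(-563 - 440) = √(-1003) = I*√1003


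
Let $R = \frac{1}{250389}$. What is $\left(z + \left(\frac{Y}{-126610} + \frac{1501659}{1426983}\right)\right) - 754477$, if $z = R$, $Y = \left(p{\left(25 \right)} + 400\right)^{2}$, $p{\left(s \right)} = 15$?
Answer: $- \frac{2275395930098137851515}{3015857344070538} \approx -7.5448 \cdot 10^{5}$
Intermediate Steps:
$R = \frac{1}{250389} \approx 3.9938 \cdot 10^{-6}$
$Y = 172225$ ($Y = \left(15 + 400\right)^{2} = 415^{2} = 172225$)
$z = \frac{1}{250389} \approx 3.9938 \cdot 10^{-6}$
$\left(z + \left(\frac{Y}{-126610} + \frac{1501659}{1426983}\right)\right) - 754477 = \left(\frac{1}{250389} + \left(\frac{172225}{-126610} + \frac{1501659}{1426983}\right)\right) - 754477 = \left(\frac{1}{250389} + \left(172225 \left(- \frac{1}{126610}\right) + 1501659 \cdot \frac{1}{1426983}\right)\right) - 754477 = \left(\frac{1}{250389} + \left(- \frac{34445}{25322} + \frac{500553}{475661}\right)\right) - 754477 = \left(\frac{1}{250389} - \frac{3709140079}{12044687842}\right) - 754477 = - \frac{928715830552889}{3015857344070538} - 754477 = - \frac{2275395930098137851515}{3015857344070538}$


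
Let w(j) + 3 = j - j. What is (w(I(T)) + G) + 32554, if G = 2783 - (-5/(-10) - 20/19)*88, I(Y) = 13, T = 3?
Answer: 672270/19 ≈ 35383.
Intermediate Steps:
w(j) = -3 (w(j) = -3 + (j - j) = -3 + 0 = -3)
G = 53801/19 (G = 2783 - (-5*(-1/10) - 20*1/19)*88 = 2783 - (1/2 - 20/19)*88 = 2783 - (-21)*88/38 = 2783 - 1*(-924/19) = 2783 + 924/19 = 53801/19 ≈ 2831.6)
(w(I(T)) + G) + 32554 = (-3 + 53801/19) + 32554 = 53744/19 + 32554 = 672270/19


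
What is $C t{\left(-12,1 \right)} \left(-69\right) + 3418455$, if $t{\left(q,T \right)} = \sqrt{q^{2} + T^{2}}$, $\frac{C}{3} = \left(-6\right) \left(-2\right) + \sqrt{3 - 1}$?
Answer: $3418455 - 2484 \sqrt{145} - 207 \sqrt{290} \approx 3.385 \cdot 10^{6}$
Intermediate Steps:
$C = 36 + 3 \sqrt{2}$ ($C = 3 \left(\left(-6\right) \left(-2\right) + \sqrt{3 - 1}\right) = 3 \left(12 + \sqrt{2}\right) = 36 + 3 \sqrt{2} \approx 40.243$)
$t{\left(q,T \right)} = \sqrt{T^{2} + q^{2}}$
$C t{\left(-12,1 \right)} \left(-69\right) + 3418455 = \left(36 + 3 \sqrt{2}\right) \sqrt{1^{2} + \left(-12\right)^{2}} \left(-69\right) + 3418455 = \left(36 + 3 \sqrt{2}\right) \sqrt{1 + 144} \left(-69\right) + 3418455 = \left(36 + 3 \sqrt{2}\right) \sqrt{145} \left(-69\right) + 3418455 = \sqrt{145} \left(36 + 3 \sqrt{2}\right) \left(-69\right) + 3418455 = - 69 \sqrt{145} \left(36 + 3 \sqrt{2}\right) + 3418455 = 3418455 - 69 \sqrt{145} \left(36 + 3 \sqrt{2}\right)$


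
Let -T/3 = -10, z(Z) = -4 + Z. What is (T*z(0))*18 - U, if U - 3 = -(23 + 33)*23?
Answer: -875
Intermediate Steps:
U = -1285 (U = 3 - (23 + 33)*23 = 3 - 56*23 = 3 - 1*1288 = 3 - 1288 = -1285)
T = 30 (T = -3*(-10) = 30)
(T*z(0))*18 - U = (30*(-4 + 0))*18 - 1*(-1285) = (30*(-4))*18 + 1285 = -120*18 + 1285 = -2160 + 1285 = -875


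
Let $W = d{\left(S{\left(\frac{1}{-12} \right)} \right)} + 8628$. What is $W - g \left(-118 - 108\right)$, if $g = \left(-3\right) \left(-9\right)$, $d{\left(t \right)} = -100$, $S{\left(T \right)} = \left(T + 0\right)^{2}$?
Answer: $14630$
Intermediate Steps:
$S{\left(T \right)} = T^{2}$
$g = 27$
$W = 8528$ ($W = -100 + 8628 = 8528$)
$W - g \left(-118 - 108\right) = 8528 - 27 \left(-118 - 108\right) = 8528 - 27 \left(-226\right) = 8528 - -6102 = 8528 + 6102 = 14630$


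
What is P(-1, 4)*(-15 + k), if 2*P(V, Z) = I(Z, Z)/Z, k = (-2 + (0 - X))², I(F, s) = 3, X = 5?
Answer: 51/4 ≈ 12.750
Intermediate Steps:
k = 49 (k = (-2 + (0 - 1*5))² = (-2 + (0 - 5))² = (-2 - 5)² = (-7)² = 49)
P(V, Z) = 3/(2*Z) (P(V, Z) = (3/Z)/2 = 3/(2*Z))
P(-1, 4)*(-15 + k) = ((3/2)/4)*(-15 + 49) = ((3/2)*(¼))*34 = (3/8)*34 = 51/4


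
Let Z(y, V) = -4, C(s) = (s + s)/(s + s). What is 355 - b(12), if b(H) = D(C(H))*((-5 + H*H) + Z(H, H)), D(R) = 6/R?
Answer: -455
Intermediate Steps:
C(s) = 1 (C(s) = (2*s)/((2*s)) = (2*s)*(1/(2*s)) = 1)
b(H) = -54 + 6*H**2 (b(H) = (6/1)*((-5 + H*H) - 4) = (6*1)*((-5 + H**2) - 4) = 6*(-9 + H**2) = -54 + 6*H**2)
355 - b(12) = 355 - (-54 + 6*12**2) = 355 - (-54 + 6*144) = 355 - (-54 + 864) = 355 - 1*810 = 355 - 810 = -455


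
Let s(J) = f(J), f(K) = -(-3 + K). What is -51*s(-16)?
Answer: -969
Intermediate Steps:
f(K) = 3 - K
s(J) = 3 - J
-51*s(-16) = -51*(3 - 1*(-16)) = -51*(3 + 16) = -51*19 = -969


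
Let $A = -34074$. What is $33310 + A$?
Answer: $-764$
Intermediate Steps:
$33310 + A = 33310 - 34074 = -764$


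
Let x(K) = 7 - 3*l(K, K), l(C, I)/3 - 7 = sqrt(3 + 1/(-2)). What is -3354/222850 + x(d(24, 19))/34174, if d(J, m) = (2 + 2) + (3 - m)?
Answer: -4539257/271988425 - 9*sqrt(10)/68348 ≈ -0.017106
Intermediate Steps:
d(J, m) = 7 - m (d(J, m) = 4 + (3 - m) = 7 - m)
l(C, I) = 21 + 3*sqrt(10)/2 (l(C, I) = 21 + 3*sqrt(3 + 1/(-2)) = 21 + 3*sqrt(3 - 1/2) = 21 + 3*sqrt(5/2) = 21 + 3*(sqrt(10)/2) = 21 + 3*sqrt(10)/2)
x(K) = -56 - 9*sqrt(10)/2 (x(K) = 7 - 3*(21 + 3*sqrt(10)/2) = 7 + (-63 - 9*sqrt(10)/2) = -56 - 9*sqrt(10)/2)
-3354/222850 + x(d(24, 19))/34174 = -3354/222850 + (-56 - 9*sqrt(10)/2)/34174 = -3354*1/222850 + (-56 - 9*sqrt(10)/2)*(1/34174) = -1677/111425 + (-4/2441 - 9*sqrt(10)/68348) = -4539257/271988425 - 9*sqrt(10)/68348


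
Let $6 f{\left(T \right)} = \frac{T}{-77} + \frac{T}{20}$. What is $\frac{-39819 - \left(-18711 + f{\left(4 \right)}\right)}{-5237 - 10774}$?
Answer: $\frac{16253179}{12328470} \approx 1.3183$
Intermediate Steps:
$f{\left(T \right)} = \frac{19 T}{3080}$ ($f{\left(T \right)} = \frac{\frac{T}{-77} + \frac{T}{20}}{6} = \frac{T \left(- \frac{1}{77}\right) + T \frac{1}{20}}{6} = \frac{- \frac{T}{77} + \frac{T}{20}}{6} = \frac{\frac{57}{1540} T}{6} = \frac{19 T}{3080}$)
$\frac{-39819 - \left(-18711 + f{\left(4 \right)}\right)}{-5237 - 10774} = \frac{-39819 + \left(18711 - \frac{19}{3080} \cdot 4\right)}{-5237 - 10774} = \frac{-39819 + \left(18711 - \frac{19}{770}\right)}{-16011} = \left(-39819 + \left(18711 - \frac{19}{770}\right)\right) \left(- \frac{1}{16011}\right) = \left(-39819 + \frac{14407451}{770}\right) \left(- \frac{1}{16011}\right) = \left(- \frac{16253179}{770}\right) \left(- \frac{1}{16011}\right) = \frac{16253179}{12328470}$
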